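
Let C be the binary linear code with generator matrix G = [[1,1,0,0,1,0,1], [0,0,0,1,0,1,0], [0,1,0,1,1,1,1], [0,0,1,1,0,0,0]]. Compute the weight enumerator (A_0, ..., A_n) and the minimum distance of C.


Weight distribution: A_0 = 1, A_1 = 1, A_2 = 3, A_3 = 4, A_4 = 1, A_5 = 3, A_6 = 3. Minimum distance d = 1.

Enumerate all 2^4 = 16 messages m ∈ F_2^4.
For each, compute codeword c = mG in F_2^7, then tally its weight.
  m = 0000 → c = 0000000, weight = 0.
  m = 1000 → c = 1100101, weight = 4.
  m = 0100 → c = 0001010, weight = 2.
  m = 1100 → c = 1101111, weight = 6.
  m = 0010 → c = 0101111, weight = 5.
  m = 1010 → c = 1001010, weight = 3.
  m = 0110 → c = 0100101, weight = 3.
  m = 1110 → c = 1000000, weight = 1.
  m = 0001 → c = 0011000, weight = 2.
  m = 1001 → c = 1111101, weight = 6.
  m = 0101 → c = 0010010, weight = 2.
  m = 1101 → c = 1110111, weight = 6.
  m = 0011 → c = 0110111, weight = 5.
  m = 1011 → c = 1010010, weight = 3.
  m = 0111 → c = 0111101, weight = 5.
  m = 1111 → c = 1011000, weight = 3.
Tally weights:
  weight 0: 1 codewords.
  weight 1: 1 codewords.
  weight 2: 3 codewords.
  weight 3: 4 codewords.
  weight 4: 1 codewords.
  weight 5: 3 codewords.
  weight 6: 3 codewords.
Minimum distance d = smallest w > 0 with A_w > 0 = 1.
Sanity: Σ A_w = 16 = 2^4 = 16 ✓.


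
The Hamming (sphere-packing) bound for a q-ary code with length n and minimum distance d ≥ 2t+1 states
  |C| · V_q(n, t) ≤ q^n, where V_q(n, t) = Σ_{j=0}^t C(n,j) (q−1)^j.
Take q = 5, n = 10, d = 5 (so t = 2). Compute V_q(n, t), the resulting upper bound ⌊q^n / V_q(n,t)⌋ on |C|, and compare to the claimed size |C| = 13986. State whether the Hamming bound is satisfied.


V_q(n, t) = 761, q^n = 9765625, Hamming bound = 12832, |C| = 13986 > bound (violated).

Step 1: Compute V_q(n, t) = Σ_{j=0}^2 C(n, j) (q−1)^j.
  j = 0: C(10,0)·(4)^0 = 1·1 = 1.
  j = 1: C(10,1)·(4)^1 = 10·4 = 40.
  j = 2: C(10,2)·(4)^2 = 45·16 = 720.
  V_q(n, t) = 1 + 40 + 720 = 761.
Step 2: q^n = 5^10 = 9765625.
Step 3: Hamming bound ⌊q^n / V_q(n,t)⌋ = ⌊9765625/761⌋ = 12832.
Step 4: Compare |C| = 13986 to 12832: violated.
The claimed |C| lies above the Hamming bound, so no 5-ary code of length 10 with d ≥ 5 can have 13986 codewords.


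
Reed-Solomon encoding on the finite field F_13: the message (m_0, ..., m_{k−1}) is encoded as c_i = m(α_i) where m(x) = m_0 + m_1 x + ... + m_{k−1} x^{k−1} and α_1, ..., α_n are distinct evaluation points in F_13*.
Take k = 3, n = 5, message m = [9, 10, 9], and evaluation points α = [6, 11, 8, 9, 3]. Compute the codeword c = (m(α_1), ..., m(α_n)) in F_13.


c = [3, 12, 2, 9, 3]

Message polynomial: m(x) = 9 + 10·x + 9·x^2 (mod 13).
For each evaluation point α_i, compute m(α_i) mod 13:
  α_1 = 6: Horner steps 9 → 12 → 3, so m(6) = 3.
  α_2 = 11: Horner steps 9 → 5 → 12, so m(11) = 12.
  α_3 = 8: Horner steps 9 → 4 → 2, so m(8) = 2.
  α_4 = 9: Horner steps 9 → 0 → 9, so m(9) = 9.
  α_5 = 3: Horner steps 9 → 11 → 3, so m(3) = 3.
Codeword c = [3, 12, 2, 9, 3] ∈ F_13^5.


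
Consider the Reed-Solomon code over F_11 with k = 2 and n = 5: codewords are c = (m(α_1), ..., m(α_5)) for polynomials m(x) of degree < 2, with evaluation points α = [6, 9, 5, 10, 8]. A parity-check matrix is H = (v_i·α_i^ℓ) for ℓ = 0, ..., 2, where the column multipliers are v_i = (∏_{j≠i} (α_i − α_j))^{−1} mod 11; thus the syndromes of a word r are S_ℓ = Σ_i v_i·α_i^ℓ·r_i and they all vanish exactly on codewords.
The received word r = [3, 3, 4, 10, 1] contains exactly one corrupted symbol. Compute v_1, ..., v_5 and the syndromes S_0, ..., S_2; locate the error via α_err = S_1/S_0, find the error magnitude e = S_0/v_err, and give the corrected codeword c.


S = (8, 6, 10), error at position 2, error magnitude e = 3, c = [3, 0, 4, 10, 1].

Step 1: column multipliers v_i = (∏_{j≠i}(α_i − α_j))^{−1} mod 11.
  i = 1 (α = 6): (6−9)(6−5)(6−10)(6−8) = (−3)·1·(−4)·(−2) = −24 ≡ 9, so v_1 = 9^{−1} = 5 (mod 11).
  i = 2 (α = 9): (9−6)(9−5)(9−10)(9−8) = 3·4·(−1)·1 = −12 ≡ 10, so v_2 = 10^{−1} = 10 (mod 11).
  i = 3 (α = 5): (5−6)(5−9)(5−10)(5−8) = (−1)·(−4)·(−5)·(−3) = 60 ≡ 5, so v_3 = 5^{−1} = 9 (mod 11).
  i = 4 (α = 10): (10−6)(10−9)(10−5)(10−8) = 4·1·5·2 = 40 ≡ 7, so v_4 = 7^{−1} = 8 (mod 11).
  i = 5 (α = 8): (8−6)(8−9)(8−5)(8−10) = 2·(−1)·3·(−2) = 12 ≡ 1, so v_5 = 1^{−1} = 1 (mod 11).
  v = [5, 10, 9, 8, 1].
Step 2: syndromes of r = [3, 3, 4, 10, 1] (all sums mod 11).
  S_0 = Σ v_i r_i = 5·3 + 10·3 + 9·4 + 8·10 + 1·1 = 162 ≡ 8.
  S_1 = Σ v_i α_i r_i = 5·6·3 + 10·9·3 + 9·5·4 + 8·10·10 + 1·8·1 = 1348 ≡ 6.
  α_i^2 mod 11 = [3, 4, 3, 1, 9].
  S_2 = Σ v_i α_i^2 r_i = 5·3·3 + 10·4·3 + 9·3·4 + 8·1·10 + 1·9·1 = 362 ≡ 10.
  S = (8, 6, 10) ≠ 0, so r is not a codeword (an error is present).
Step 3: locate the error. For a single error e at position i, S_ℓ = v_i·e·α_i^ℓ, so α_err = S_1/S_0.
  S_0^{−1} = 8^{−1} = 7 (mod 11), so α_err = 6·7 = 42 ≡ 9 = α_2. Error position i = 2.
  Consistency check: S_2/S_1 = 10·2 = 20 ≡ 9 = α_err ✓ (single-error assumption holds).
Step 4: error magnitude e = S_0/v_2 = S_0·∏_{j≠2}(α_2 − α_j) = 8·10 = 80 ≡ 3 (mod 11).
Step 5: correct position 2: c_2 = r_2 − e = 3 − 3 ≡ 0 (mod 11). Hence c = [3, 0, 4, 10, 1].
  Check: interpolating c through the α_i gives m(x) = 9 + 10·x (degree < 2) with m(α_i) = c_i for every i, so c is indeed a codeword.


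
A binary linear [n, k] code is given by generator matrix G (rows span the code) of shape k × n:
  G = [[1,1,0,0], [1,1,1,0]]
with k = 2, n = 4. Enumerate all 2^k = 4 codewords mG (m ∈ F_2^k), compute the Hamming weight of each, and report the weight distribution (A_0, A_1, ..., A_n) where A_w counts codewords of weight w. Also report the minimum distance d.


Weight distribution: A_0 = 1, A_1 = 1, A_2 = 1, A_3 = 1. Minimum distance d = 1.

Enumerate all 2^2 = 4 messages m ∈ F_2^2.
For each, compute codeword c = mG in F_2^4, then tally its weight.
  m = 00 → c = 0000, weight = 0.
  m = 10 → c = 1100, weight = 2.
  m = 01 → c = 1110, weight = 3.
  m = 11 → c = 0010, weight = 1.
Tally weights:
  weight 0: 1 codewords.
  weight 1: 1 codewords.
  weight 2: 1 codewords.
  weight 3: 1 codewords.
Minimum distance d = smallest w > 0 with A_w > 0 = 1.
Sanity: Σ A_w = 4 = 2^2 = 4 ✓.


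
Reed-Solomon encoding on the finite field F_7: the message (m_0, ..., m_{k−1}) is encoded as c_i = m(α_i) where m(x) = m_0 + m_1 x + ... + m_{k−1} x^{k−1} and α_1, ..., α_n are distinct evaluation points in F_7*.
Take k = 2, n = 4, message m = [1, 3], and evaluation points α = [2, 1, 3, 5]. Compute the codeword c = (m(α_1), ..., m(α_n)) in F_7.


c = [0, 4, 3, 2]

Message polynomial: m(x) = 1 + 3·x (mod 7).
For each evaluation point α_i, compute m(α_i) mod 7:
  α_1 = 2: Horner steps 3 → 0, so m(2) = 0.
  α_2 = 1: Horner steps 3 → 4, so m(1) = 4.
  α_3 = 3: Horner steps 3 → 3, so m(3) = 3.
  α_4 = 5: Horner steps 3 → 2, so m(5) = 2.
Codeword c = [0, 4, 3, 2] ∈ F_7^4.


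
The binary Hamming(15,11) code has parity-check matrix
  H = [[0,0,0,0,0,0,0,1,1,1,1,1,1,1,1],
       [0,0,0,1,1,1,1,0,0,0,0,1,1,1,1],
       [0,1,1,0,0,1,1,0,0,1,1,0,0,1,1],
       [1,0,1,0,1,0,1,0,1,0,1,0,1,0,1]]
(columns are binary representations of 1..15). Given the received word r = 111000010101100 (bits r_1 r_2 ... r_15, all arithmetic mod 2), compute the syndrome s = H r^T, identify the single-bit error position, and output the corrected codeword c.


s = (0, 0, 1, 1)^T, error position = 3, corrected codeword c = 110000010101100

Compute s = H r^T mod 2 one row at a time:
  s_1 = 1 + 0 + 1 + 0 + 1 + 1 + 0 + 0 = 4 ≡ 0 (mod 2).
  s_2 = 0 + 0 + 0 + 0 + 1 + 1 + 0 + 0 = 2 ≡ 0 (mod 2).
  s_3 = 1 + 1 + 0 + 0 + 1 + 0 + 0 + 0 = 3 ≡ 1 (mod 2).
  s_4 = 1 + 1 + 0 + 0 + 0 + 0 + 1 + 0 = 3 ≡ 1 (mod 2).
s = (0, 0, 1, 1)^T — this equals column 3 of H (binary 0011), so error is at position 3.
Correct: flip bit 3 of r = 111000010101100 to get c = 110000010101100.


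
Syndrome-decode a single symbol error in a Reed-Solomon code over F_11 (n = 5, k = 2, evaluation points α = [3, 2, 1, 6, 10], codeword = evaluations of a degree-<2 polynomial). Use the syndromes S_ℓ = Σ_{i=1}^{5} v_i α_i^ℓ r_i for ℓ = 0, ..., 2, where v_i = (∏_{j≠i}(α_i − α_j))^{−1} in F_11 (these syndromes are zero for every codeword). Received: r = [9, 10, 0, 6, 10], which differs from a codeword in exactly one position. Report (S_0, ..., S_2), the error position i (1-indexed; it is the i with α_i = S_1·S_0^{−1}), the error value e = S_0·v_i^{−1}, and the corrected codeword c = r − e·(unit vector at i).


S = (10, 1, 10), error at position 5, error magnitude e = 8, c = [9, 10, 0, 6, 2].

Step 1: column multipliers v_i = (∏_{j≠i}(α_i − α_j))^{−1} mod 11.
  i = 1 (α = 3): (3−2)(3−1)(3−6)(3−10) = 1·2·(−3)·(−7) = 42 ≡ 9, so v_1 = 9^{−1} = 5 (mod 11).
  i = 2 (α = 2): (2−3)(2−1)(2−6)(2−10) = (−1)·1·(−4)·(−8) = −32 ≡ 1, so v_2 = 1^{−1} = 1 (mod 11).
  i = 3 (α = 1): (1−3)(1−2)(1−6)(1−10) = (−2)·(−1)·(−5)·(−9) = 90 ≡ 2, so v_3 = 2^{−1} = 6 (mod 11).
  i = 4 (α = 6): (6−3)(6−2)(6−1)(6−10) = 3·4·5·(−4) = −240 ≡ 2, so v_4 = 2^{−1} = 6 (mod 11).
  i = 5 (α = 10): (10−3)(10−2)(10−1)(10−6) = 7·8·9·4 = 2016 ≡ 3, so v_5 = 3^{−1} = 4 (mod 11).
  v = [5, 1, 6, 6, 4].
Step 2: syndromes of r = [9, 10, 0, 6, 10] (all sums mod 11).
  S_0 = Σ v_i r_i = 5·9 + 1·10 + 6·0 + 6·6 + 4·10 = 131 ≡ 10.
  S_1 = Σ v_i α_i r_i = 5·3·9 + 1·2·10 + 6·1·0 + 6·6·6 + 4·10·10 = 771 ≡ 1.
  α_i^2 mod 11 = [9, 4, 1, 3, 1].
  S_2 = Σ v_i α_i^2 r_i = 5·9·9 + 1·4·10 + 6·1·0 + 6·3·6 + 4·1·10 = 593 ≡ 10.
  S = (10, 1, 10) ≠ 0, so r is not a codeword (an error is present).
Step 3: locate the error. For a single error e at position i, S_ℓ = v_i·e·α_i^ℓ, so α_err = S_1/S_0.
  S_0^{−1} = 10^{−1} = 10 (mod 11), so α_err = 1·10 = 10 ≡ 10 = α_5. Error position i = 5.
  Consistency check: S_2/S_1 = 10·1 = 10 ≡ 10 = α_err ✓ (single-error assumption holds).
Step 4: error magnitude e = S_0/v_5 = S_0·∏_{j≠5}(α_5 − α_j) = 10·3 = 30 ≡ 8 (mod 11).
Step 5: correct position 5: c_5 = r_5 − e = 10 − 8 ≡ 2 (mod 11). Hence c = [9, 10, 0, 6, 2].
  Check: interpolating c through the α_i gives m(x) = 1 + 10·x (degree < 2) with m(α_i) = c_i for every i, so c is indeed a codeword.


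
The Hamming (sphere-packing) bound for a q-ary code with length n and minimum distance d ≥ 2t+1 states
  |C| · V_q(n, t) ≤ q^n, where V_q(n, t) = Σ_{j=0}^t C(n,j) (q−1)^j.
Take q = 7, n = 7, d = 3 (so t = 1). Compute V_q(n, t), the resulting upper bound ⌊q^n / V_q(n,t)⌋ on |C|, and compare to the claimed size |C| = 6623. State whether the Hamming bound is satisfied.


V_q(n, t) = 43, q^n = 823543, Hamming bound = 19152, |C| = 6623 ≤ bound (satisfied).

Step 1: Compute V_q(n, t) = Σ_{j=0}^1 C(n, j) (q−1)^j.
  j = 0: C(7,0)·(6)^0 = 1·1 = 1.
  j = 1: C(7,1)·(6)^1 = 7·6 = 42.
  V_q(n, t) = 1 + 42 = 43.
Step 2: q^n = 7^7 = 823543.
Step 3: Hamming bound ⌊q^n / V_q(n,t)⌋ = ⌊823543/43⌋ = 19152.
Step 4: Compare |C| = 6623 to 19152: satisfied.
The claimed |C| lies below the Hamming bound.


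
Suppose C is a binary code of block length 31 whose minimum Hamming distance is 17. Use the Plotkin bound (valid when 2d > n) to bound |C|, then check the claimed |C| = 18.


Plotkin bound M ≤ 10; given |C| = 18 > bound (violated).

Check applicability: 2d = 34, n = 31.
2d − n = 3 > 0, so Plotkin applies.
Compute d/(2d−n) = 17/3 ≈ 5.6667.
⌊d/(2d−n)⌋ = 5.
Plotkin bound: M ≤ 2·5 = 10.
Given |C| = 18, check: VIOLATED.
This |C| is above the Plotkin bound, so no binary code with n = 31, d = 17 and 18 codewords exists.


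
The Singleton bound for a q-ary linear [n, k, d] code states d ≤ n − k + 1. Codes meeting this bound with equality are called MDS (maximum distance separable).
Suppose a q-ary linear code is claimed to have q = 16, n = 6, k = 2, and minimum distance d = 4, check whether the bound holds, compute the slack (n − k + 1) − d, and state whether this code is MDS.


Singleton RHS = n − k + 1 = 5, slack = 1, bound satisfied, not MDS.

Singleton bound: d ≤ n − k + 1.
Here n = 6, k = 2, so n − k + 1 = 5.
Given d = 4, check d ≤ 5: YES.
Slack = (n − k + 1) − d = 1.
The code is NOT MDS (slack = 1 > 0).
Description: the claimed parameters are [6, 2, 4]_16; such a code would be non-MDS.


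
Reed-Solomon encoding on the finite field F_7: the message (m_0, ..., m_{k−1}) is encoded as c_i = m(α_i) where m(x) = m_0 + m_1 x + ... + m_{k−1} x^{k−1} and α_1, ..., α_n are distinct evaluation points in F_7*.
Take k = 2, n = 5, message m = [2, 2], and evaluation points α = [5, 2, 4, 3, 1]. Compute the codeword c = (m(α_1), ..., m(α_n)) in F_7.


c = [5, 6, 3, 1, 4]

Message polynomial: m(x) = 2 + 2·x (mod 7).
For each evaluation point α_i, compute m(α_i) mod 7:
  α_1 = 5: Horner steps 2 → 5, so m(5) = 5.
  α_2 = 2: Horner steps 2 → 6, so m(2) = 6.
  α_3 = 4: Horner steps 2 → 3, so m(4) = 3.
  α_4 = 3: Horner steps 2 → 1, so m(3) = 1.
  α_5 = 1: Horner steps 2 → 4, so m(1) = 4.
Codeword c = [5, 6, 3, 1, 4] ∈ F_7^5.


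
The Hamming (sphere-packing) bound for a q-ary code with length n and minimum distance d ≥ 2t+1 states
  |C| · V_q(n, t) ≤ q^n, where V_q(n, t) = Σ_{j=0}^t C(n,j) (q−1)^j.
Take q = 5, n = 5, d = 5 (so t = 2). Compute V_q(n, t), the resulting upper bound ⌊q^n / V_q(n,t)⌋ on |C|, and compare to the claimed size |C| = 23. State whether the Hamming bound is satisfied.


V_q(n, t) = 181, q^n = 3125, Hamming bound = 17, |C| = 23 > bound (violated).

Step 1: Compute V_q(n, t) = Σ_{j=0}^2 C(n, j) (q−1)^j.
  j = 0: C(5,0)·(4)^0 = 1·1 = 1.
  j = 1: C(5,1)·(4)^1 = 5·4 = 20.
  j = 2: C(5,2)·(4)^2 = 10·16 = 160.
  V_q(n, t) = 1 + 20 + 160 = 181.
Step 2: q^n = 5^5 = 3125.
Step 3: Hamming bound ⌊q^n / V_q(n,t)⌋ = ⌊3125/181⌋ = 17.
Step 4: Compare |C| = 23 to 17: violated.
The claimed |C| lies above the Hamming bound, so no 5-ary code of length 5 with d ≥ 5 can have 23 codewords.


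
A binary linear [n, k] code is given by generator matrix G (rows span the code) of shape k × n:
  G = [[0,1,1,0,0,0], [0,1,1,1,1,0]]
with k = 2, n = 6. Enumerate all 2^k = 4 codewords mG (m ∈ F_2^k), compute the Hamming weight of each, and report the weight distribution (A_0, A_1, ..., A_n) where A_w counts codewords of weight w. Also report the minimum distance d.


Weight distribution: A_0 = 1, A_2 = 2, A_4 = 1. Minimum distance d = 2.

Enumerate all 2^2 = 4 messages m ∈ F_2^2.
For each, compute codeword c = mG in F_2^6, then tally its weight.
  m = 00 → c = 000000, weight = 0.
  m = 10 → c = 011000, weight = 2.
  m = 01 → c = 011110, weight = 4.
  m = 11 → c = 000110, weight = 2.
Tally weights:
  weight 0: 1 codewords.
  weight 2: 2 codewords.
  weight 4: 1 codewords.
Minimum distance d = smallest w > 0 with A_w > 0 = 2.
Sanity: Σ A_w = 4 = 2^2 = 4 ✓.


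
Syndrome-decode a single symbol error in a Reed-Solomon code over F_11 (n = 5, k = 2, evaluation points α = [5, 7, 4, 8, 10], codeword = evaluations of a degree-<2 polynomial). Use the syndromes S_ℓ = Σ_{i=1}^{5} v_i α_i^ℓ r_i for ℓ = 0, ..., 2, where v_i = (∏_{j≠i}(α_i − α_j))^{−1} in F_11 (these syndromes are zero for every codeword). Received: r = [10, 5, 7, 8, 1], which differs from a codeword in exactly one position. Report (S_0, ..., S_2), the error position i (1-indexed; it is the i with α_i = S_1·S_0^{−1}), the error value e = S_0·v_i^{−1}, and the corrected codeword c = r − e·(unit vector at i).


S = (5, 6, 5), error at position 5, error magnitude e = 9, c = [10, 5, 7, 8, 3].

Step 1: column multipliers v_i = (∏_{j≠i}(α_i − α_j))^{−1} mod 11.
  i = 1 (α = 5): (5−7)(5−4)(5−8)(5−10) = (−2)·1·(−3)·(−5) = −30 ≡ 3, so v_1 = 3^{−1} = 4 (mod 11).
  i = 2 (α = 7): (7−5)(7−4)(7−8)(7−10) = 2·3·(−1)·(−3) = 18 ≡ 7, so v_2 = 7^{−1} = 8 (mod 11).
  i = 3 (α = 4): (4−5)(4−7)(4−8)(4−10) = (−1)·(−3)·(−4)·(−6) = 72 ≡ 6, so v_3 = 6^{−1} = 2 (mod 11).
  i = 4 (α = 8): (8−5)(8−7)(8−4)(8−10) = 3·1·4·(−2) = −24 ≡ 9, so v_4 = 9^{−1} = 5 (mod 11).
  i = 5 (α = 10): (10−5)(10−7)(10−4)(10−8) = 5·3·6·2 = 180 ≡ 4, so v_5 = 4^{−1} = 3 (mod 11).
  v = [4, 8, 2, 5, 3].
Step 2: syndromes of r = [10, 5, 7, 8, 1] (all sums mod 11).
  S_0 = Σ v_i r_i = 4·10 + 8·5 + 2·7 + 5·8 + 3·1 = 137 ≡ 5.
  S_1 = Σ v_i α_i r_i = 4·5·10 + 8·7·5 + 2·4·7 + 5·8·8 + 3·10·1 = 886 ≡ 6.
  α_i^2 mod 11 = [3, 5, 5, 9, 1].
  S_2 = Σ v_i α_i^2 r_i = 4·3·10 + 8·5·5 + 2·5·7 + 5·9·8 + 3·1·1 = 753 ≡ 5.
  S = (5, 6, 5) ≠ 0, so r is not a codeword (an error is present).
Step 3: locate the error. For a single error e at position i, S_ℓ = v_i·e·α_i^ℓ, so α_err = S_1/S_0.
  S_0^{−1} = 5^{−1} = 9 (mod 11), so α_err = 6·9 = 54 ≡ 10 = α_5. Error position i = 5.
  Consistency check: S_2/S_1 = 5·2 = 10 ≡ 10 = α_err ✓ (single-error assumption holds).
Step 4: error magnitude e = S_0/v_5 = S_0·∏_{j≠5}(α_5 − α_j) = 5·4 = 20 ≡ 9 (mod 11).
Step 5: correct position 5: c_5 = r_5 − e = 1 − 9 ≡ 3 (mod 11). Hence c = [10, 5, 7, 8, 3].
  Check: interpolating c through the α_i gives m(x) = 6 + 3·x (degree < 2) with m(α_i) = c_i for every i, so c is indeed a codeword.


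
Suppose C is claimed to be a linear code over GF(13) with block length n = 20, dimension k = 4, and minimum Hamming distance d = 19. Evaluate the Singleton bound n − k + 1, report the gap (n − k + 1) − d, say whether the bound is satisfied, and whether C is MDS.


Singleton RHS = n − k + 1 = 17, slack = -2, bound violated (no such code; not MDS).

Singleton bound: d ≤ n − k + 1.
Here n = 20, k = 4, so n − k + 1 = 17.
Given d = 19, check d ≤ 17: NO.
Slack = (n − k + 1) − d = -2.
The slack is negative: d = 19 exceeds n − k + 1 = 17 by 2, so the Singleton bound is violated and no linear [20, 4, 19]_13 code can exist. In particular it is not MDS (MDS requires d = n − k + 1 exactly).
Description: the claimed parameters are [20, 4, 19]_13; such a code would be impossible (violates the Singleton bound).


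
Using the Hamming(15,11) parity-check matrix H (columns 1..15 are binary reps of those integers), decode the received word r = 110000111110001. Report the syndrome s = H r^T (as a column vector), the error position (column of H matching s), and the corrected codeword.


s = (1, 0, 1, 1)^T, error position = 11, corrected codeword c = 110000111100001

Compute s = H r^T mod 2 one row at a time:
  s_1 = 1 + 1 + 1 + 1 + 0 + 0 + 0 + 1 = 5 ≡ 1 (mod 2).
  s_2 = 0 + 0 + 0 + 1 + 0 + 0 + 0 + 1 = 2 ≡ 0 (mod 2).
  s_3 = 1 + 0 + 0 + 1 + 1 + 1 + 0 + 1 = 5 ≡ 1 (mod 2).
  s_4 = 1 + 0 + 0 + 1 + 1 + 1 + 0 + 1 = 5 ≡ 1 (mod 2).
s = (1, 0, 1, 1)^T — this equals column 11 of H (binary 1011), so error is at position 11.
Correct: flip bit 11 of r = 110000111110001 to get c = 110000111100001.


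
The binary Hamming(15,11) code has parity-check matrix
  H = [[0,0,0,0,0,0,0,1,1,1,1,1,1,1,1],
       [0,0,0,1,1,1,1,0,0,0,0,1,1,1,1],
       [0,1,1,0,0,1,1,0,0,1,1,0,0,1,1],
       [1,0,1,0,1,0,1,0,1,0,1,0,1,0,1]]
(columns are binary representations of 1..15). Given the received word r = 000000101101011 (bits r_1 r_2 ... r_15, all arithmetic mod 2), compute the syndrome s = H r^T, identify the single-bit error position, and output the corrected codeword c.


s = (1, 0, 0, 1)^T, error position = 9, corrected codeword c = 000000100101011

Compute s = H r^T mod 2 one row at a time:
  s_1 = 0 + 1 + 1 + 0 + 1 + 0 + 1 + 1 = 5 ≡ 1 (mod 2).
  s_2 = 0 + 0 + 0 + 1 + 1 + 0 + 1 + 1 = 4 ≡ 0 (mod 2).
  s_3 = 0 + 0 + 0 + 1 + 1 + 0 + 1 + 1 = 4 ≡ 0 (mod 2).
  s_4 = 0 + 0 + 0 + 1 + 1 + 0 + 0 + 1 = 3 ≡ 1 (mod 2).
s = (1, 0, 0, 1)^T — this equals column 9 of H (binary 1001), so error is at position 9.
Correct: flip bit 9 of r = 000000101101011 to get c = 000000100101011.


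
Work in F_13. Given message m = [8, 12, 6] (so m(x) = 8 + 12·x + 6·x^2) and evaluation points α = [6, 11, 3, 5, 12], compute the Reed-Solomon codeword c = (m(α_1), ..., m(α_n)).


c = [10, 8, 7, 10, 2]

Message polynomial: m(x) = 8 + 12·x + 6·x^2 (mod 13).
For each evaluation point α_i, compute m(α_i) mod 13:
  α_1 = 6: Horner steps 6 → 9 → 10, so m(6) = 10.
  α_2 = 11: Horner steps 6 → 0 → 8, so m(11) = 8.
  α_3 = 3: Horner steps 6 → 4 → 7, so m(3) = 7.
  α_4 = 5: Horner steps 6 → 3 → 10, so m(5) = 10.
  α_5 = 12: Horner steps 6 → 6 → 2, so m(12) = 2.
Codeword c = [10, 8, 7, 10, 2] ∈ F_13^5.


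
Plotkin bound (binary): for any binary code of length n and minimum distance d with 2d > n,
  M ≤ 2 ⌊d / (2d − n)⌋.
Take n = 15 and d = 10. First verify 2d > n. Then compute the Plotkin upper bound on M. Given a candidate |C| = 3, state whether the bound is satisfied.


Plotkin bound M ≤ 4; given |C| = 3 ≤ bound (satisfied).

Check applicability: 2d = 20, n = 15.
2d − n = 5 > 0, so Plotkin applies.
Compute d/(2d−n) = 10/5 ≈ 2.0000.
⌊d/(2d−n)⌋ = 2.
Plotkin bound: M ≤ 2·2 = 4.
Given |C| = 3, check: satisfied.
This |C| is below the Plotkin bound.


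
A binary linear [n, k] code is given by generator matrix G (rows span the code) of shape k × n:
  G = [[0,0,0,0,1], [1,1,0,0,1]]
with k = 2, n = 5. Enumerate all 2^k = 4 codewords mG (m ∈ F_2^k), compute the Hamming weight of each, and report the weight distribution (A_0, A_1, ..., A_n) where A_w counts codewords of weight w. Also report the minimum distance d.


Weight distribution: A_0 = 1, A_1 = 1, A_2 = 1, A_3 = 1. Minimum distance d = 1.

Enumerate all 2^2 = 4 messages m ∈ F_2^2.
For each, compute codeword c = mG in F_2^5, then tally its weight.
  m = 00 → c = 00000, weight = 0.
  m = 10 → c = 00001, weight = 1.
  m = 01 → c = 11001, weight = 3.
  m = 11 → c = 11000, weight = 2.
Tally weights:
  weight 0: 1 codewords.
  weight 1: 1 codewords.
  weight 2: 1 codewords.
  weight 3: 1 codewords.
Minimum distance d = smallest w > 0 with A_w > 0 = 1.
Sanity: Σ A_w = 4 = 2^2 = 4 ✓.


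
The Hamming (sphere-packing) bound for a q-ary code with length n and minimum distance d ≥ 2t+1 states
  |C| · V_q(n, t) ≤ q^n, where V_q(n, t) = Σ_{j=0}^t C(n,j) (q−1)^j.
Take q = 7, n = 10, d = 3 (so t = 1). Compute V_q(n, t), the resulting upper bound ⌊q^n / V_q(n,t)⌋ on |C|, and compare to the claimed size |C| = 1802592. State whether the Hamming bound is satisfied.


V_q(n, t) = 61, q^n = 282475249, Hamming bound = 4630741, |C| = 1802592 ≤ bound (satisfied).

Step 1: Compute V_q(n, t) = Σ_{j=0}^1 C(n, j) (q−1)^j.
  j = 0: C(10,0)·(6)^0 = 1·1 = 1.
  j = 1: C(10,1)·(6)^1 = 10·6 = 60.
  V_q(n, t) = 1 + 60 = 61.
Step 2: q^n = 7^10 = 282475249.
Step 3: Hamming bound ⌊q^n / V_q(n,t)⌋ = ⌊282475249/61⌋ = 4630741.
Step 4: Compare |C| = 1802592 to 4630741: satisfied.
The claimed |C| lies below the Hamming bound.


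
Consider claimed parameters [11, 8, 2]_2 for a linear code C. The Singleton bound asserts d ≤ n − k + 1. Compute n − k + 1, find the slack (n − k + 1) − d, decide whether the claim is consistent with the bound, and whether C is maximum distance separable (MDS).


Singleton RHS = n − k + 1 = 4, slack = 2, bound satisfied, not MDS.

Singleton bound: d ≤ n − k + 1.
Here n = 11, k = 8, so n − k + 1 = 4.
Given d = 2, check d ≤ 4: YES.
Slack = (n − k + 1) − d = 2.
The code is NOT MDS (slack = 2 > 0).
Description: the claimed parameters are [11, 8, 2]_2; such a code would be non-MDS.


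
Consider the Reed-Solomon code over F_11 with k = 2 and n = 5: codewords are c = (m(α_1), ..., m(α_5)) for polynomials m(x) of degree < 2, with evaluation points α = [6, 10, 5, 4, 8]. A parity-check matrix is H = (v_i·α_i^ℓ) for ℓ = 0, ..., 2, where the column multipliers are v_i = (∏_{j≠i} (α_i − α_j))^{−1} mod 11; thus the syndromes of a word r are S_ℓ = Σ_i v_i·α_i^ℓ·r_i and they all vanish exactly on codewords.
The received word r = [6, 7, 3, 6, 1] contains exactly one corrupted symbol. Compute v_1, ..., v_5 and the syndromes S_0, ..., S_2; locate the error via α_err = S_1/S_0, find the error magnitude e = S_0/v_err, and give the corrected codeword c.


S = (7, 6, 2), error at position 4, error magnitude e = 6, c = [6, 7, 3, 0, 1].

Step 1: column multipliers v_i = (∏_{j≠i}(α_i − α_j))^{−1} mod 11.
  i = 1 (α = 6): (6−10)(6−5)(6−4)(6−8) = (−4)·1·2·(−2) = 16 ≡ 5, so v_1 = 5^{−1} = 9 (mod 11).
  i = 2 (α = 10): (10−6)(10−5)(10−4)(10−8) = 4·5·6·2 = 240 ≡ 9, so v_2 = 9^{−1} = 5 (mod 11).
  i = 3 (α = 5): (5−6)(5−10)(5−4)(5−8) = (−1)·(−5)·1·(−3) = −15 ≡ 7, so v_3 = 7^{−1} = 8 (mod 11).
  i = 4 (α = 4): (4−6)(4−10)(4−5)(4−8) = (−2)·(−6)·(−1)·(−4) = 48 ≡ 4, so v_4 = 4^{−1} = 3 (mod 11).
  i = 5 (α = 8): (8−6)(8−10)(8−5)(8−4) = 2·(−2)·3·4 = −48 ≡ 7, so v_5 = 7^{−1} = 8 (mod 11).
  v = [9, 5, 8, 3, 8].
Step 2: syndromes of r = [6, 7, 3, 6, 1] (all sums mod 11).
  S_0 = Σ v_i r_i = 9·6 + 5·7 + 8·3 + 3·6 + 8·1 = 139 ≡ 7.
  S_1 = Σ v_i α_i r_i = 9·6·6 + 5·10·7 + 8·5·3 + 3·4·6 + 8·8·1 = 930 ≡ 6.
  α_i^2 mod 11 = [3, 1, 3, 5, 9].
  S_2 = Σ v_i α_i^2 r_i = 9·3·6 + 5·1·7 + 8·3·3 + 3·5·6 + 8·9·1 = 431 ≡ 2.
  S = (7, 6, 2) ≠ 0, so r is not a codeword (an error is present).
Step 3: locate the error. For a single error e at position i, S_ℓ = v_i·e·α_i^ℓ, so α_err = S_1/S_0.
  S_0^{−1} = 7^{−1} = 8 (mod 11), so α_err = 6·8 = 48 ≡ 4 = α_4. Error position i = 4.
  Consistency check: S_2/S_1 = 2·2 = 4 ≡ 4 = α_err ✓ (single-error assumption holds).
Step 4: error magnitude e = S_0/v_4 = S_0·∏_{j≠4}(α_4 − α_j) = 7·4 = 28 ≡ 6 (mod 11).
Step 5: correct position 4: c_4 = r_4 − e = 6 − 6 ≡ 0 (mod 11). Hence c = [6, 7, 3, 0, 1].
  Check: interpolating c through the α_i gives m(x) = 10 + 3·x (degree < 2) with m(α_i) = c_i for every i, so c is indeed a codeword.


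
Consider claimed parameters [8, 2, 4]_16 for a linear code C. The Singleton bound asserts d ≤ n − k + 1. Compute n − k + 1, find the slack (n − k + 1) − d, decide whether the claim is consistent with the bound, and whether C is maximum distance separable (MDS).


Singleton RHS = n − k + 1 = 7, slack = 3, bound satisfied, not MDS.

Singleton bound: d ≤ n − k + 1.
Here n = 8, k = 2, so n − k + 1 = 7.
Given d = 4, check d ≤ 7: YES.
Slack = (n − k + 1) − d = 3.
The code is NOT MDS (slack = 3 > 0).
Description: the claimed parameters are [8, 2, 4]_16; such a code would be non-MDS.


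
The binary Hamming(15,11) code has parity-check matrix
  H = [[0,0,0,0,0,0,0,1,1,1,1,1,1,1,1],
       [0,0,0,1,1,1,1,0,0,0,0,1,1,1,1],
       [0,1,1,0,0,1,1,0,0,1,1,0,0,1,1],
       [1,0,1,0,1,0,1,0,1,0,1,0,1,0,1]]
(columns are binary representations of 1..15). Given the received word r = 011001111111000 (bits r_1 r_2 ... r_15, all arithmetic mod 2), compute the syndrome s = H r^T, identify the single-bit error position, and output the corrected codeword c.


s = (1, 1, 0, 0)^T, error position = 12, corrected codeword c = 011001111110000

Compute s = H r^T mod 2 one row at a time:
  s_1 = 1 + 1 + 1 + 1 + 1 + 0 + 0 + 0 = 5 ≡ 1 (mod 2).
  s_2 = 0 + 0 + 1 + 1 + 1 + 0 + 0 + 0 = 3 ≡ 1 (mod 2).
  s_3 = 1 + 1 + 1 + 1 + 1 + 1 + 0 + 0 = 6 ≡ 0 (mod 2).
  s_4 = 0 + 1 + 0 + 1 + 1 + 1 + 0 + 0 = 4 ≡ 0 (mod 2).
s = (1, 1, 0, 0)^T — this equals column 12 of H (binary 1100), so error is at position 12.
Correct: flip bit 12 of r = 011001111111000 to get c = 011001111110000.


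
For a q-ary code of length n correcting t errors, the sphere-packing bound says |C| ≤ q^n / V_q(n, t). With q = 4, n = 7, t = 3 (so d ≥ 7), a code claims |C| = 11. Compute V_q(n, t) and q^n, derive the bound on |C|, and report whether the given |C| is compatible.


V_q(n, t) = 1156, q^n = 16384, Hamming bound = 14, |C| = 11 ≤ bound (satisfied).

Step 1: Compute V_q(n, t) = Σ_{j=0}^3 C(n, j) (q−1)^j.
  j = 0: C(7,0)·(3)^0 = 1·1 = 1.
  j = 1: C(7,1)·(3)^1 = 7·3 = 21.
  j = 2: C(7,2)·(3)^2 = 21·9 = 189.
  j = 3: C(7,3)·(3)^3 = 35·27 = 945.
  V_q(n, t) = 1 + 21 + 189 + 945 = 1156.
Step 2: q^n = 4^7 = 16384.
Step 3: Hamming bound ⌊q^n / V_q(n,t)⌋ = ⌊16384/1156⌋ = 14.
Step 4: Compare |C| = 11 to 14: satisfied.
The claimed |C| lies below the Hamming bound.


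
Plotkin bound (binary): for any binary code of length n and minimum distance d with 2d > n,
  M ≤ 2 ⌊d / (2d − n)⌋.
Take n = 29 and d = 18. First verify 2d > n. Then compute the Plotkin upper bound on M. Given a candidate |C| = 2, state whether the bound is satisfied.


Plotkin bound M ≤ 4; given |C| = 2 ≤ bound (satisfied).

Check applicability: 2d = 36, n = 29.
2d − n = 7 > 0, so Plotkin applies.
Compute d/(2d−n) = 18/7 ≈ 2.5714.
⌊d/(2d−n)⌋ = 2.
Plotkin bound: M ≤ 2·2 = 4.
Given |C| = 2, check: satisfied.
This |C| is below the Plotkin bound.


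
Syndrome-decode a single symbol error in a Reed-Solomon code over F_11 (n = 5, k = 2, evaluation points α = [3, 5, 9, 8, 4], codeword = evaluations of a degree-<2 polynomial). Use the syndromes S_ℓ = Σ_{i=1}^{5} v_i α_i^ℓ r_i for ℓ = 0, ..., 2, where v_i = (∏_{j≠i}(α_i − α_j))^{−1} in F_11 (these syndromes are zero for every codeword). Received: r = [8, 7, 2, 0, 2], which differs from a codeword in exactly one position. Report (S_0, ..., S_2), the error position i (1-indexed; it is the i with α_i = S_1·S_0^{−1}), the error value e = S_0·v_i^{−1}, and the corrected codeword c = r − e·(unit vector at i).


S = (3, 5, 1), error at position 3, error magnitude e = 8, c = [8, 7, 5, 0, 2].

Step 1: column multipliers v_i = (∏_{j≠i}(α_i − α_j))^{−1} mod 11.
  i = 1 (α = 3): (3−5)(3−9)(3−8)(3−4) = (−2)·(−6)·(−5)·(−1) = 60 ≡ 5, so v_1 = 5^{−1} = 9 (mod 11).
  i = 2 (α = 5): (5−3)(5−9)(5−8)(5−4) = 2·(−4)·(−3)·1 = 24 ≡ 2, so v_2 = 2^{−1} = 6 (mod 11).
  i = 3 (α = 9): (9−3)(9−5)(9−8)(9−4) = 6·4·1·5 = 120 ≡ 10, so v_3 = 10^{−1} = 10 (mod 11).
  i = 4 (α = 8): (8−3)(8−5)(8−9)(8−4) = 5·3·(−1)·4 = −60 ≡ 6, so v_4 = 6^{−1} = 2 (mod 11).
  i = 5 (α = 4): (4−3)(4−5)(4−9)(4−8) = 1·(−1)·(−5)·(−4) = −20 ≡ 2, so v_5 = 2^{−1} = 6 (mod 11).
  v = [9, 6, 10, 2, 6].
Step 2: syndromes of r = [8, 7, 2, 0, 2] (all sums mod 11).
  S_0 = Σ v_i r_i = 9·8 + 6·7 + 10·2 + 2·0 + 6·2 = 146 ≡ 3.
  S_1 = Σ v_i α_i r_i = 9·3·8 + 6·5·7 + 10·9·2 + 2·8·0 + 6·4·2 = 654 ≡ 5.
  α_i^2 mod 11 = [9, 3, 4, 9, 5].
  S_2 = Σ v_i α_i^2 r_i = 9·9·8 + 6·3·7 + 10·4·2 + 2·9·0 + 6·5·2 = 914 ≡ 1.
  S = (3, 5, 1) ≠ 0, so r is not a codeword (an error is present).
Step 3: locate the error. For a single error e at position i, S_ℓ = v_i·e·α_i^ℓ, so α_err = S_1/S_0.
  S_0^{−1} = 3^{−1} = 4 (mod 11), so α_err = 5·4 = 20 ≡ 9 = α_3. Error position i = 3.
  Consistency check: S_2/S_1 = 1·9 = 9 ≡ 9 = α_err ✓ (single-error assumption holds).
Step 4: error magnitude e = S_0/v_3 = S_0·∏_{j≠3}(α_3 − α_j) = 3·10 = 30 ≡ 8 (mod 11).
Step 5: correct position 3: c_3 = r_3 − e = 2 − 8 ≡ 5 (mod 11). Hence c = [8, 7, 5, 0, 2].
  Check: interpolating c through the α_i gives m(x) = 4 + 5·x (degree < 2) with m(α_i) = c_i for every i, so c is indeed a codeword.


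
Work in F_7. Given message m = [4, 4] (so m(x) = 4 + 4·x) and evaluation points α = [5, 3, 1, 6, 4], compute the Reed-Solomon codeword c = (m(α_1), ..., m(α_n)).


c = [3, 2, 1, 0, 6]

Message polynomial: m(x) = 4 + 4·x (mod 7).
For each evaluation point α_i, compute m(α_i) mod 7:
  α_1 = 5: Horner steps 4 → 3, so m(5) = 3.
  α_2 = 3: Horner steps 4 → 2, so m(3) = 2.
  α_3 = 1: Horner steps 4 → 1, so m(1) = 1.
  α_4 = 6: Horner steps 4 → 0, so m(6) = 0.
  α_5 = 4: Horner steps 4 → 6, so m(4) = 6.
Codeword c = [3, 2, 1, 0, 6] ∈ F_7^5.


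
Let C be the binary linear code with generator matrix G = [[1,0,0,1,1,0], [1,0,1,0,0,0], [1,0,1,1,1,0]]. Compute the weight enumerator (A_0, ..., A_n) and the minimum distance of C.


Weight distribution: A_0 = 1, A_1 = 2, A_2 = 2, A_3 = 2, A_4 = 1. Minimum distance d = 1.

Enumerate all 2^3 = 8 messages m ∈ F_2^3.
For each, compute codeword c = mG in F_2^6, then tally its weight.
  m = 000 → c = 000000, weight = 0.
  m = 100 → c = 100110, weight = 3.
  m = 010 → c = 101000, weight = 2.
  m = 110 → c = 001110, weight = 3.
  m = 001 → c = 101110, weight = 4.
  m = 101 → c = 001000, weight = 1.
  m = 011 → c = 000110, weight = 2.
  m = 111 → c = 100000, weight = 1.
Tally weights:
  weight 0: 1 codewords.
  weight 1: 2 codewords.
  weight 2: 2 codewords.
  weight 3: 2 codewords.
  weight 4: 1 codewords.
Minimum distance d = smallest w > 0 with A_w > 0 = 1.
Sanity: Σ A_w = 8 = 2^3 = 8 ✓.


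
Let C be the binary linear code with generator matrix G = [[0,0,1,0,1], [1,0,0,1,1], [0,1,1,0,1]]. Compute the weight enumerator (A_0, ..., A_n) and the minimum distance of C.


Weight distribution: A_0 = 1, A_1 = 1, A_2 = 1, A_3 = 3, A_4 = 2. Minimum distance d = 1.

Enumerate all 2^3 = 8 messages m ∈ F_2^3.
For each, compute codeword c = mG in F_2^5, then tally its weight.
  m = 000 → c = 00000, weight = 0.
  m = 100 → c = 00101, weight = 2.
  m = 010 → c = 10011, weight = 3.
  m = 110 → c = 10110, weight = 3.
  m = 001 → c = 01101, weight = 3.
  m = 101 → c = 01000, weight = 1.
  m = 011 → c = 11110, weight = 4.
  m = 111 → c = 11011, weight = 4.
Tally weights:
  weight 0: 1 codewords.
  weight 1: 1 codewords.
  weight 2: 1 codewords.
  weight 3: 3 codewords.
  weight 4: 2 codewords.
Minimum distance d = smallest w > 0 with A_w > 0 = 1.
Sanity: Σ A_w = 8 = 2^3 = 8 ✓.


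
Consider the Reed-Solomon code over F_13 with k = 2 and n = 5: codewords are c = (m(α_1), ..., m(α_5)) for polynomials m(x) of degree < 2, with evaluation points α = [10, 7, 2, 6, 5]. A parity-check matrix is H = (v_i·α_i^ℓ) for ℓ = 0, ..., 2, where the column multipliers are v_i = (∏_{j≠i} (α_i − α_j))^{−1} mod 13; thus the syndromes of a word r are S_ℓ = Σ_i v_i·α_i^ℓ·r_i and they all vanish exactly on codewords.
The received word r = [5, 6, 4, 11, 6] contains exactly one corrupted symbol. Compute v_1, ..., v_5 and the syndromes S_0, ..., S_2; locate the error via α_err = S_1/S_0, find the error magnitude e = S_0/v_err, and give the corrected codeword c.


S = (9, 11, 12), error at position 2, error magnitude e = 3, c = [5, 3, 4, 11, 6].

Step 1: column multipliers v_i = (∏_{j≠i}(α_i − α_j))^{−1} mod 13.
  i = 1 (α = 10): (10−7)(10−2)(10−6)(10−5) = 3·8·4·5 = 480 ≡ 12, so v_1 = 12^{−1} = 12 (mod 13).
  i = 2 (α = 7): (7−10)(7−2)(7−6)(7−5) = (−3)·5·1·2 = −30 ≡ 9, so v_2 = 9^{−1} = 3 (mod 13).
  i = 3 (α = 2): (2−10)(2−7)(2−6)(2−5) = (−8)·(−5)·(−4)·(−3) = 480 ≡ 12, so v_3 = 12^{−1} = 12 (mod 13).
  i = 4 (α = 6): (6−10)(6−7)(6−2)(6−5) = (−4)·(−1)·4·1 = 16 ≡ 3, so v_4 = 3^{−1} = 9 (mod 13).
  i = 5 (α = 5): (5−10)(5−7)(5−2)(5−6) = (−5)·(−2)·3·(−1) = −30 ≡ 9, so v_5 = 9^{−1} = 3 (mod 13).
  v = [12, 3, 12, 9, 3].
Step 2: syndromes of r = [5, 6, 4, 11, 6] (all sums mod 13).
  S_0 = Σ v_i r_i = 12·5 + 3·6 + 12·4 + 9·11 + 3·6 = 243 ≡ 9.
  S_1 = Σ v_i α_i r_i = 12·10·5 + 3·7·6 + 12·2·4 + 9·6·11 + 3·5·6 = 1506 ≡ 11.
  α_i^2 mod 13 = [9, 10, 4, 10, 12].
  S_2 = Σ v_i α_i^2 r_i = 12·9·5 + 3·10·6 + 12·4·4 + 9·10·11 + 3·12·6 = 2118 ≡ 12.
  S = (9, 11, 12) ≠ 0, so r is not a codeword (an error is present).
Step 3: locate the error. For a single error e at position i, S_ℓ = v_i·e·α_i^ℓ, so α_err = S_1/S_0.
  S_0^{−1} = 9^{−1} = 3 (mod 13), so α_err = 11·3 = 33 ≡ 7 = α_2. Error position i = 2.
  Consistency check: S_2/S_1 = 12·6 = 72 ≡ 7 = α_err ✓ (single-error assumption holds).
Step 4: error magnitude e = S_0/v_2 = S_0·∏_{j≠2}(α_2 − α_j) = 9·9 = 81 ≡ 3 (mod 13).
Step 5: correct position 2: c_2 = r_2 − e = 6 − 3 ≡ 3 (mod 13). Hence c = [5, 3, 4, 11, 6].
  Check: interpolating c through the α_i gives m(x) = 7 + 5·x (degree < 2) with m(α_i) = c_i for every i, so c is indeed a codeword.


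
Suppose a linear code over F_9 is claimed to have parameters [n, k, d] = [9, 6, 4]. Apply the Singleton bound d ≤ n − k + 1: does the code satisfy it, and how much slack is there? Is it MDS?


Singleton RHS = n − k + 1 = 4, slack = 0, bound satisfied, MDS.

Singleton bound: d ≤ n − k + 1.
Here n = 9, k = 6, so n − k + 1 = 4.
Given d = 4, check d ≤ 4: YES.
Slack = (n − k + 1) − d = 0.
The code is MDS (slack = 0).
Description: the claimed parameters are [9, 6, 4]_9; such a code would be MDS (meets Singleton bound).


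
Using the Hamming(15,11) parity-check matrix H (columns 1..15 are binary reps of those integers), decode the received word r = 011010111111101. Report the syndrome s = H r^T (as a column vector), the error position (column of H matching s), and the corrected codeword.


s = (1, 1, 0, 1)^T, error position = 13, corrected codeword c = 011010111111001

Compute s = H r^T mod 2 one row at a time:
  s_1 = 1 + 1 + 1 + 1 + 1 + 1 + 0 + 1 = 7 ≡ 1 (mod 2).
  s_2 = 0 + 1 + 0 + 1 + 1 + 1 + 0 + 1 = 5 ≡ 1 (mod 2).
  s_3 = 1 + 1 + 0 + 1 + 1 + 1 + 0 + 1 = 6 ≡ 0 (mod 2).
  s_4 = 0 + 1 + 1 + 1 + 1 + 1 + 1 + 1 = 7 ≡ 1 (mod 2).
s = (1, 1, 0, 1)^T — this equals column 13 of H (binary 1101), so error is at position 13.
Correct: flip bit 13 of r = 011010111111101 to get c = 011010111111001.


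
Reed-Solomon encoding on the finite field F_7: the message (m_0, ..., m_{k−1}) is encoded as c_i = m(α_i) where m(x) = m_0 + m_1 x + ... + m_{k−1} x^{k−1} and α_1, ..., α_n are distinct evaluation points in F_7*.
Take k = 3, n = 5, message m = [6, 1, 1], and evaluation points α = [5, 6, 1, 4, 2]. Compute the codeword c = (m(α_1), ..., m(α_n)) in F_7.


c = [1, 6, 1, 5, 5]

Message polynomial: m(x) = 6 + 1·x + 1·x^2 (mod 7).
For each evaluation point α_i, compute m(α_i) mod 7:
  α_1 = 5: Horner steps 1 → 6 → 1, so m(5) = 1.
  α_2 = 6: Horner steps 1 → 0 → 6, so m(6) = 6.
  α_3 = 1: Horner steps 1 → 2 → 1, so m(1) = 1.
  α_4 = 4: Horner steps 1 → 5 → 5, so m(4) = 5.
  α_5 = 2: Horner steps 1 → 3 → 5, so m(2) = 5.
Codeword c = [1, 6, 1, 5, 5] ∈ F_7^5.


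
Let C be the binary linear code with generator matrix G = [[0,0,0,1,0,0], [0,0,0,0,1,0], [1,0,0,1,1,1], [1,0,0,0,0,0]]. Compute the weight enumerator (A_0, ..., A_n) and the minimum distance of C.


Weight distribution: A_0 = 1, A_1 = 4, A_2 = 6, A_3 = 4, A_4 = 1. Minimum distance d = 1.

Enumerate all 2^4 = 16 messages m ∈ F_2^4.
For each, compute codeword c = mG in F_2^6, then tally its weight.
  m = 0000 → c = 000000, weight = 0.
  m = 1000 → c = 000100, weight = 1.
  m = 0100 → c = 000010, weight = 1.
  m = 1100 → c = 000110, weight = 2.
  m = 0010 → c = 100111, weight = 4.
  m = 1010 → c = 100011, weight = 3.
  m = 0110 → c = 100101, weight = 3.
  m = 1110 → c = 100001, weight = 2.
  m = 0001 → c = 100000, weight = 1.
  m = 1001 → c = 100100, weight = 2.
  m = 0101 → c = 100010, weight = 2.
  m = 1101 → c = 100110, weight = 3.
  m = 0011 → c = 000111, weight = 3.
  m = 1011 → c = 000011, weight = 2.
  m = 0111 → c = 000101, weight = 2.
  m = 1111 → c = 000001, weight = 1.
Tally weights:
  weight 0: 1 codewords.
  weight 1: 4 codewords.
  weight 2: 6 codewords.
  weight 3: 4 codewords.
  weight 4: 1 codewords.
Minimum distance d = smallest w > 0 with A_w > 0 = 1.
Sanity: Σ A_w = 16 = 2^4 = 16 ✓.


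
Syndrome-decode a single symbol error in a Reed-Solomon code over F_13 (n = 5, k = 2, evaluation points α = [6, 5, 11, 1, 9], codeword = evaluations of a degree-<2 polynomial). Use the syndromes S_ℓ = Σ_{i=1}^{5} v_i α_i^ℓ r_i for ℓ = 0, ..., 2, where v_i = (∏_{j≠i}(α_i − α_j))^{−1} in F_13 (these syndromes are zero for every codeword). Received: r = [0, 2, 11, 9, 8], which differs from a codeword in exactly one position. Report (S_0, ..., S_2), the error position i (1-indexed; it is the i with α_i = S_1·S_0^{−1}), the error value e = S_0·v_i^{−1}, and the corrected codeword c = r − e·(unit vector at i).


S = (12, 7, 3), error at position 1, error magnitude e = 3, c = [10, 2, 11, 9, 8].

Step 1: column multipliers v_i = (∏_{j≠i}(α_i − α_j))^{−1} mod 13.
  i = 1 (α = 6): (6−5)(6−11)(6−1)(6−9) = 1·(−5)·5·(−3) = 75 ≡ 10, so v_1 = 10^{−1} = 4 (mod 13).
  i = 2 (α = 5): (5−6)(5−11)(5−1)(5−9) = (−1)·(−6)·4·(−4) = −96 ≡ 8, so v_2 = 8^{−1} = 5 (mod 13).
  i = 3 (α = 11): (11−6)(11−5)(11−1)(11−9) = 5·6·10·2 = 600 ≡ 2, so v_3 = 2^{−1} = 7 (mod 13).
  i = 4 (α = 1): (1−6)(1−5)(1−11)(1−9) = (−5)·(−4)·(−10)·(−8) = 1600 ≡ 1, so v_4 = 1^{−1} = 1 (mod 13).
  i = 5 (α = 9): (9−6)(9−5)(9−11)(9−1) = 3·4·(−2)·8 = −192 ≡ 3, so v_5 = 3^{−1} = 9 (mod 13).
  v = [4, 5, 7, 1, 9].
Step 2: syndromes of r = [0, 2, 11, 9, 8] (all sums mod 13).
  S_0 = Σ v_i r_i = 4·0 + 5·2 + 7·11 + 1·9 + 9·8 = 168 ≡ 12.
  S_1 = Σ v_i α_i r_i = 4·6·0 + 5·5·2 + 7·11·11 + 1·1·9 + 9·9·8 = 1554 ≡ 7.
  α_i^2 mod 13 = [10, 12, 4, 1, 3].
  S_2 = Σ v_i α_i^2 r_i = 4·10·0 + 5·12·2 + 7·4·11 + 1·1·9 + 9·3·8 = 653 ≡ 3.
  S = (12, 7, 3) ≠ 0, so r is not a codeword (an error is present).
Step 3: locate the error. For a single error e at position i, S_ℓ = v_i·e·α_i^ℓ, so α_err = S_1/S_0.
  S_0^{−1} = 12^{−1} = 12 (mod 13), so α_err = 7·12 = 84 ≡ 6 = α_1. Error position i = 1.
  Consistency check: S_2/S_1 = 3·2 = 6 ≡ 6 = α_err ✓ (single-error assumption holds).
Step 4: error magnitude e = S_0/v_1 = S_0·∏_{j≠1}(α_1 − α_j) = 12·10 = 120 ≡ 3 (mod 13).
Step 5: correct position 1: c_1 = r_1 − e = 0 − 3 ≡ 10 (mod 13). Hence c = [10, 2, 11, 9, 8].
  Check: interpolating c through the α_i gives m(x) = 1 + 8·x (degree < 2) with m(α_i) = c_i for every i, so c is indeed a codeword.
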